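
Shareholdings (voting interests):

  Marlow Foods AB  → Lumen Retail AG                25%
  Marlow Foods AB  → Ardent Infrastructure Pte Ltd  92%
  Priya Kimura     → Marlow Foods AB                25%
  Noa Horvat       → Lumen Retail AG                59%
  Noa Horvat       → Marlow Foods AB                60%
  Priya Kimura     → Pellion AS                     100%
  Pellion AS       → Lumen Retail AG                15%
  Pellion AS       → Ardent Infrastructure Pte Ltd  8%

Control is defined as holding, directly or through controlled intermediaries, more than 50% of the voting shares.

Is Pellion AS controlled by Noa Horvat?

No

Noa holds 60% of Marlow, so Noa controls Marlow.
Noa and Marlow together hold 59% + 25% = 84% of Lumen, so Noa controls Lumen.
Marlow holds 92% of Ardent, so Noa controls Ardent.
Neither Noa nor any entity Noa controls holds any voting interest in Pellion.
So Noa does not control Pellion.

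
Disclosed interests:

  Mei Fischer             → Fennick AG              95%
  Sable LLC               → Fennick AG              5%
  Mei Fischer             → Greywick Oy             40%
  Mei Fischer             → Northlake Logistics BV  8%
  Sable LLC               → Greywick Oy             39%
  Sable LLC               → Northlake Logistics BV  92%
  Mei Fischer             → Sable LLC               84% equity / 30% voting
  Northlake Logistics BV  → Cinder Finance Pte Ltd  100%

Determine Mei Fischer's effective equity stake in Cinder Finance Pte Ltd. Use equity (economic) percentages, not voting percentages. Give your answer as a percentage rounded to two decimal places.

Mei reaches Cinder along 2 paths.
Via Sable → Northlake: 84% × 92% × 100% = 77.28%.
Via Northlake: 8% × 100% = 8%.
Total: 77.28% + 8% = 85.28%.

85.28%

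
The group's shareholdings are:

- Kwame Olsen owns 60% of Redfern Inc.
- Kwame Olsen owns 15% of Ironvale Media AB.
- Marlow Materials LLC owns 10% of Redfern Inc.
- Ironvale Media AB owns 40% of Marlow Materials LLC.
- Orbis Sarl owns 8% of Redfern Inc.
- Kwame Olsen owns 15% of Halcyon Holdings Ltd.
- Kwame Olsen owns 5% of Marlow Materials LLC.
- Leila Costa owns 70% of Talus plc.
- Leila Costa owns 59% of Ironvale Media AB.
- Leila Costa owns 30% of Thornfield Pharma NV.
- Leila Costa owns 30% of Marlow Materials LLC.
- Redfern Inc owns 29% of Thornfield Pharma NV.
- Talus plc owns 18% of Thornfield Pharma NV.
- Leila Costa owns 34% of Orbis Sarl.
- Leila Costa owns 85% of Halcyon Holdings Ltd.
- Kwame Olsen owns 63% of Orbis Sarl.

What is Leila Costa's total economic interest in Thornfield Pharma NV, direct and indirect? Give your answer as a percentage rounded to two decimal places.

44.94%

Leila reaches Thornfield along 5 paths.
Direct stake: 30% = 30%.
Via Orbis → Redfern: 34% × 8% × 29% = 0.7888%.
Via Ironvale → Marlow → Redfern: 59% × 40% × 10% × 29% = 0.6844%.
Via Marlow → Redfern: 30% × 10% × 29% = 0.87%.
Via Talus: 70% × 18% = 12.6%.
Total: 30% + 0.7888% + 0.6844% + 0.87% + 12.6% = 44.9432%.
Rounded: 44.94%.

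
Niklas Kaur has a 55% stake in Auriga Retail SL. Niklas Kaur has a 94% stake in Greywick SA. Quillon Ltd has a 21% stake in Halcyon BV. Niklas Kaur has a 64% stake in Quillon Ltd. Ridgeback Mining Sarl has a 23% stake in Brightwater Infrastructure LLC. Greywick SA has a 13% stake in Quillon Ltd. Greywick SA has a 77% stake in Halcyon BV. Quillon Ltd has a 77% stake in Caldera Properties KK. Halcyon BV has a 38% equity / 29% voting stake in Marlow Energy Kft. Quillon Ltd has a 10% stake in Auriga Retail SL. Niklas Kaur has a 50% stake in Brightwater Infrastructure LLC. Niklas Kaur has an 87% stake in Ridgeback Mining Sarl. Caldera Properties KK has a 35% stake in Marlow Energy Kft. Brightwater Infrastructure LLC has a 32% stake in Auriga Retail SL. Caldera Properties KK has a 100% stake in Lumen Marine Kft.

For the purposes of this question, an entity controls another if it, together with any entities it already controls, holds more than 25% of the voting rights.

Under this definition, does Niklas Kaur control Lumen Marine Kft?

Niklas holds 94% of Greywick, so Niklas controls Greywick.
Greywick and Niklas together hold 13% + 64% = 77% of Quillon, so Niklas controls Quillon.
Quillon holds 77% of Caldera, so Niklas controls Caldera.
Caldera holds 100% of Lumen, so Niklas controls Lumen.

Yes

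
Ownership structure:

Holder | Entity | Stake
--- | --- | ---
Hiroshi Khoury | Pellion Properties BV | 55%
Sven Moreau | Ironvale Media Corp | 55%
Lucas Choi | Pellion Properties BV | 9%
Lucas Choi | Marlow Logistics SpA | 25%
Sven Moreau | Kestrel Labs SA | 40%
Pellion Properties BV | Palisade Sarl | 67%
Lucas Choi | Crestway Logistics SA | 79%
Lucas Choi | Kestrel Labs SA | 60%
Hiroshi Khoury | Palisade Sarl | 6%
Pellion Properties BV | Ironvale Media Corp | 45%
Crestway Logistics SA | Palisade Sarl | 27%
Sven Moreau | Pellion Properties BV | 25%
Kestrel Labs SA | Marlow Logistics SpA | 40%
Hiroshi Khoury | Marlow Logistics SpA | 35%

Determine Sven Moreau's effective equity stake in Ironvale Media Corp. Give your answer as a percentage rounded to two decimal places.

66.25%

Sven reaches Ironvale along 2 paths.
Direct stake: 55% = 55%.
Via Pellion: 25% × 45% = 11.25%.
Total: 55% + 11.25% = 66.25%.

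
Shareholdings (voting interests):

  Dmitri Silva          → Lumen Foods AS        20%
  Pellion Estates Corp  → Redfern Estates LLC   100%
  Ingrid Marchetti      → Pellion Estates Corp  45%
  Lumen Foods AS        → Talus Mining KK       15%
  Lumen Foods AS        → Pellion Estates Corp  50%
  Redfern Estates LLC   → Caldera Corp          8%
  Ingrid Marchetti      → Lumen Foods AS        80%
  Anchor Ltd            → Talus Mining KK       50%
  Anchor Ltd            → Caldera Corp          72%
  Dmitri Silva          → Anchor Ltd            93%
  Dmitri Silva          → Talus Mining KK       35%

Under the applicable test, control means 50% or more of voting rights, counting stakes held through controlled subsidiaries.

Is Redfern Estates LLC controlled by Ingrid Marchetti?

Yes

Ingrid holds 80% of Lumen, so Ingrid controls Lumen.
Ingrid and Lumen together hold 45% + 50% = 95% of Pellion, so Ingrid controls Pellion.
Pellion holds 100% of Redfern, so Ingrid controls Redfern.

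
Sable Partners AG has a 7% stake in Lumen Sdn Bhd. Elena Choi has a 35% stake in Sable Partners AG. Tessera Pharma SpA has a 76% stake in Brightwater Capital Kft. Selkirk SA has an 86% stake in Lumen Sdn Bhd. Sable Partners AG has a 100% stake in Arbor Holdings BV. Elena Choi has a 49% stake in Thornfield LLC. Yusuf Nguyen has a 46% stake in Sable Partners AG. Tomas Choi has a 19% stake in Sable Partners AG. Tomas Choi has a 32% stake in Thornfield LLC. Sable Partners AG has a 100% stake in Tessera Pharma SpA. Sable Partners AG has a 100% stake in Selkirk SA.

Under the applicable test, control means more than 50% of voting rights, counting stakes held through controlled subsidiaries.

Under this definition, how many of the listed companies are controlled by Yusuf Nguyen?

0

Yusuf's largest direct stake is 46% in Sable, which does not meet the threshold.
Yusuf controls 0 companies.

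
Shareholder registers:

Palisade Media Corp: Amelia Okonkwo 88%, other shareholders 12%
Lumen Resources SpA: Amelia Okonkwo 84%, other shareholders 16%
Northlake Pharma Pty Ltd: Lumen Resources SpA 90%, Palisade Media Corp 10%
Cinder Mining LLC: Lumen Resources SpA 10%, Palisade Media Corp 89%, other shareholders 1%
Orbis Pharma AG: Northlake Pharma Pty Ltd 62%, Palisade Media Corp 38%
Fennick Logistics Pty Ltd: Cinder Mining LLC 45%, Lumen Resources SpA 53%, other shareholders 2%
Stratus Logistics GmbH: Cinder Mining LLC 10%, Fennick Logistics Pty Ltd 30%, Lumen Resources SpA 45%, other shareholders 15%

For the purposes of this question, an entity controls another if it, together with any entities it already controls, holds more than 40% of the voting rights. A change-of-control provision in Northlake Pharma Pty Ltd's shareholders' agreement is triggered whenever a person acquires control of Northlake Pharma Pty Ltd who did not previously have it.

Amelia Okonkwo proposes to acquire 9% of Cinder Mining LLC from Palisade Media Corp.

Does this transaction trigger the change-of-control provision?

The purchase adds only to Amelia's holdings (Palisade's stake shrinks), so Amelia is the only person who could newly come to control Northlake.
Amelia holds 88% of Palisade, so Amelia controls Palisade.
Amelia holds 84% of Lumen, so Amelia controls Lumen.
Lumen and Palisade together hold 90% + 10% = 100% of Northlake, so Amelia controls Northlake.
So Amelia already controls Northlake before the transaction.
After the purchase, Amelia holds 9% of Cinder directly, and Palisade's stake falls to 80%.
Amelia controlled Northlake already, so this is not a new person acquiring control; every other person's position is unchanged or reduced.
No new person acquires control, so the clause is not triggered.

No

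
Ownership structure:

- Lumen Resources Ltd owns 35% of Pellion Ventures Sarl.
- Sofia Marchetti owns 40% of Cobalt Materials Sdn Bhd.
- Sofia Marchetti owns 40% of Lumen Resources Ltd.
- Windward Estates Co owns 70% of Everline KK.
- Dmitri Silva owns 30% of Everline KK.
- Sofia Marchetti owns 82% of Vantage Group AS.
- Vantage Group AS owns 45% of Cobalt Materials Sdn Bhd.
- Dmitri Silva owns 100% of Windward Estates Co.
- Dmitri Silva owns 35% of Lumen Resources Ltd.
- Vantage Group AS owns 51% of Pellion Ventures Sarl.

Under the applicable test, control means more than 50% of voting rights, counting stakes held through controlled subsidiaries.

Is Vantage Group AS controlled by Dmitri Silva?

No

Dmitri holds 100% of Windward, so Dmitri controls Windward.
Dmitri and Windward together hold 30% + 70% = 100% of Everline, so Dmitri controls Everline.
Neither Dmitri nor any entity Dmitri controls holds any voting interest in Vantage.
So Dmitri does not control Vantage.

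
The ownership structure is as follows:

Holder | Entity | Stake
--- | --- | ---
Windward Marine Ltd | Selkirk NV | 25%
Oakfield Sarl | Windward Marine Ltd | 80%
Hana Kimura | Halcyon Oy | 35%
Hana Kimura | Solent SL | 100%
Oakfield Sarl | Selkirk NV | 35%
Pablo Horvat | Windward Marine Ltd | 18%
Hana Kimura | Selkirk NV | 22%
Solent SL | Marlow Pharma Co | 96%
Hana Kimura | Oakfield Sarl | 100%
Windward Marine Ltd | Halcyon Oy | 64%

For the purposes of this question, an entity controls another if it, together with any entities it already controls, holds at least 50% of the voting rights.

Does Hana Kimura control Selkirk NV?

Yes

Hana holds 100% of Oakfield, so Hana controls Oakfield.
Oakfield holds 80% of Windward, so Hana controls Windward.
Windward and Oakfield and Hana together hold 25% + 35% + 22% = 82% of Selkirk, so Hana controls Selkirk.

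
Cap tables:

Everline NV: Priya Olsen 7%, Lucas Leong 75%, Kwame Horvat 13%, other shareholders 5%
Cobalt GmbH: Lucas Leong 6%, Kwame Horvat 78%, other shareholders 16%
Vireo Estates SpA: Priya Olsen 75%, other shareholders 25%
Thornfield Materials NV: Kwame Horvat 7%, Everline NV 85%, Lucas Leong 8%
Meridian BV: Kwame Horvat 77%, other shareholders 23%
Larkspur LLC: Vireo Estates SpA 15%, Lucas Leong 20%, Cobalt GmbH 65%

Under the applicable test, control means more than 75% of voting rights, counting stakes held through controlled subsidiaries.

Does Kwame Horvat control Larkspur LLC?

No

Kwame holds 78% of Cobalt, so Kwame controls Cobalt.
Kwame holds 77% of Meridian, so Kwame controls Meridian.
In Larkspur, Kwame's side holds only 65%, not > 75%.
So Kwame does not control Larkspur.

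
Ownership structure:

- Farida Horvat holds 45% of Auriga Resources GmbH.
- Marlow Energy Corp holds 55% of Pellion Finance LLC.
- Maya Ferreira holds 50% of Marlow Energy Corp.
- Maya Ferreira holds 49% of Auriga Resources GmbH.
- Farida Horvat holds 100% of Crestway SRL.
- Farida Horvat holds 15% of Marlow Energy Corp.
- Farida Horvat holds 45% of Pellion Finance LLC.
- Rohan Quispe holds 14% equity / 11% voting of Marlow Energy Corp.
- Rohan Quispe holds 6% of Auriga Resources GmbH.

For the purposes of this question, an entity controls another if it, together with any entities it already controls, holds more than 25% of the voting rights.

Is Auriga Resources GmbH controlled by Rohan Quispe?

Rohan's largest direct stake is 11% in Marlow, which does not meet the threshold, so Rohan controls no company.
In Auriga, Rohan's side holds only 6%, not > 25%.
So Rohan does not control Auriga.

No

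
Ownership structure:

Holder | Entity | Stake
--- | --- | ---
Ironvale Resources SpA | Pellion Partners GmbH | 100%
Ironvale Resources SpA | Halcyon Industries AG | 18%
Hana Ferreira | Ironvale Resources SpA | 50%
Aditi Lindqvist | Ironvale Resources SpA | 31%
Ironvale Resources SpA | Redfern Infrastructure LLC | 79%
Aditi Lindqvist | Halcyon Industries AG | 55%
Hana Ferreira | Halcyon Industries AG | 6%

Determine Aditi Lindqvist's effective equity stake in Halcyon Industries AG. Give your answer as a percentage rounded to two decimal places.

60.58%

Aditi reaches Halcyon along 2 paths.
Direct stake: 55% = 55%.
Via Ironvale: 31% × 18% = 5.58%.
Total: 55% + 5.58% = 60.58%.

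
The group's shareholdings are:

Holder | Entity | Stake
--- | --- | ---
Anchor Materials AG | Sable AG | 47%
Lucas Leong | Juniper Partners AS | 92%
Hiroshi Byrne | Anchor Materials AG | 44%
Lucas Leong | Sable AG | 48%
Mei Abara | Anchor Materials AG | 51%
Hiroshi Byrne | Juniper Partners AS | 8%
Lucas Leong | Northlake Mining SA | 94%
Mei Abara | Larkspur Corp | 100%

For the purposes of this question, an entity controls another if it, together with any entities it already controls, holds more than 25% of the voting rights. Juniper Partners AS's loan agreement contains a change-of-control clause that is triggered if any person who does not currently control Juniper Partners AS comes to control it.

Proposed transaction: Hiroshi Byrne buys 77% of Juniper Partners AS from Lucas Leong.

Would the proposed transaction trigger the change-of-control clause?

The purchase adds only to Hiroshi's holdings (Lucas's stake shrinks), so Hiroshi is the only person who could newly come to control Juniper.
Hiroshi holds 44% of Anchor, so Hiroshi controls Anchor.
Anchor holds 47% of Sable, so Hiroshi controls Sable.
In Juniper, Hiroshi's side holds only 8%, not > 25%.
So before the transaction, Hiroshi does not control Juniper.
After the purchase, Hiroshi's direct stake in Juniper rises to 8% + 77% = 85%, and Lucas's stake falls to 15%.
Hiroshi holds 85% of Juniper, so Hiroshi controls Juniper.
Hiroshi did not control Juniper before and does after, so the clause is triggered.

Yes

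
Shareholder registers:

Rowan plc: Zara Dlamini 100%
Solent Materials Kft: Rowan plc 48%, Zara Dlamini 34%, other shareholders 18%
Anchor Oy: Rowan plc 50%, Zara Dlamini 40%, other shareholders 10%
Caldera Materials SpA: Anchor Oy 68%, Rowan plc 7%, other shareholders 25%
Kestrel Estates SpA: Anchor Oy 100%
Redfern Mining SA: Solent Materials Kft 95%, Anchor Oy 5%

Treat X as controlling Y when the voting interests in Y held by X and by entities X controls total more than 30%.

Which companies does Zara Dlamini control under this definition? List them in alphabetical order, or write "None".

Zara holds 100% of Rowan, so Zara controls Rowan.
Rowan and Zara together hold 48% + 34% = 82% of Solent, so Zara controls Solent.
Rowan and Zara together hold 50% + 40% = 90% of Anchor, so Zara controls Anchor.
Anchor and Rowan together hold 68% + 7% = 75% of Caldera, so Zara controls Caldera.
Anchor holds 100% of Kestrel, so Zara controls Kestrel.
Solent and Anchor together hold 95% + 5% = 100% of Redfern, so Zara controls Redfern.

Anchor Oy, Caldera Materials SpA, Kestrel Estates SpA, Redfern Mining SA, Rowan plc, Solent Materials Kft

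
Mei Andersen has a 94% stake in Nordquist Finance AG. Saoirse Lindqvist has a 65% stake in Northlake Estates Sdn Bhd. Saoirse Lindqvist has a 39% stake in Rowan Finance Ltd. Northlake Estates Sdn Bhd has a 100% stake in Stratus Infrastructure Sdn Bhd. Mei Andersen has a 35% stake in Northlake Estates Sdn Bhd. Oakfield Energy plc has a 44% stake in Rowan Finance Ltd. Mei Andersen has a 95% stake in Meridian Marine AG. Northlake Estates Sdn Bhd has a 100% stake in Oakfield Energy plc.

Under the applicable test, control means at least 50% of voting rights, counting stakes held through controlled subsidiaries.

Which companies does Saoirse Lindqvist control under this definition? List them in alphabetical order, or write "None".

Saoirse holds 65% of Northlake, so Saoirse controls Northlake.
Northlake holds 100% of Oakfield, so Saoirse controls Oakfield.
Northlake holds 100% of Stratus, so Saoirse controls Stratus.
Saoirse and Oakfield together hold 39% + 44% = 83% of Rowan, so Saoirse controls Rowan.
No other company's threshold is met.

Northlake Estates Sdn Bhd, Oakfield Energy plc, Rowan Finance Ltd, Stratus Infrastructure Sdn Bhd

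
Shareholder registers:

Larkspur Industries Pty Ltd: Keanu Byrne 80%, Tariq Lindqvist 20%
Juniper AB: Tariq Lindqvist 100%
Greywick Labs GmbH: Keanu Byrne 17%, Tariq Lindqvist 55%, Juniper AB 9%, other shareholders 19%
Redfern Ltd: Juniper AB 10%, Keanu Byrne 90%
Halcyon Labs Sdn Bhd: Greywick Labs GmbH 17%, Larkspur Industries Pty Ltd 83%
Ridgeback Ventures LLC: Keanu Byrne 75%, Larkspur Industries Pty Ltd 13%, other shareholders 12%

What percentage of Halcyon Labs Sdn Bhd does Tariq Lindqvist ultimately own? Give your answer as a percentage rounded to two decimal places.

27.48%

Tariq reaches Halcyon along 3 paths.
Via Greywick: 55% × 17% = 9.35%.
Via Juniper → Greywick: 100% × 9% × 17% = 1.53%.
Via Larkspur: 20% × 83% = 16.6%.
Total: 9.35% + 1.53% + 16.6% = 27.48%.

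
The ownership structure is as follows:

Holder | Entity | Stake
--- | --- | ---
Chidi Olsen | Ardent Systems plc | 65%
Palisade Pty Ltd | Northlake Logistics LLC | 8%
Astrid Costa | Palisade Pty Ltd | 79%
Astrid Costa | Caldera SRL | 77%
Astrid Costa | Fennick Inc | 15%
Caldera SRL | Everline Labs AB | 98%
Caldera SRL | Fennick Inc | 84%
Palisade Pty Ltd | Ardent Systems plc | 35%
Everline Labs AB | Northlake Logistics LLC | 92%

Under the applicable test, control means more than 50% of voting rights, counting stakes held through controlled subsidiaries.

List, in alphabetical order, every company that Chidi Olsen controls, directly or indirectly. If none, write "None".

Chidi holds 65% of Ardent, so Chidi controls Ardent.
No other company's threshold is met.

Ardent Systems plc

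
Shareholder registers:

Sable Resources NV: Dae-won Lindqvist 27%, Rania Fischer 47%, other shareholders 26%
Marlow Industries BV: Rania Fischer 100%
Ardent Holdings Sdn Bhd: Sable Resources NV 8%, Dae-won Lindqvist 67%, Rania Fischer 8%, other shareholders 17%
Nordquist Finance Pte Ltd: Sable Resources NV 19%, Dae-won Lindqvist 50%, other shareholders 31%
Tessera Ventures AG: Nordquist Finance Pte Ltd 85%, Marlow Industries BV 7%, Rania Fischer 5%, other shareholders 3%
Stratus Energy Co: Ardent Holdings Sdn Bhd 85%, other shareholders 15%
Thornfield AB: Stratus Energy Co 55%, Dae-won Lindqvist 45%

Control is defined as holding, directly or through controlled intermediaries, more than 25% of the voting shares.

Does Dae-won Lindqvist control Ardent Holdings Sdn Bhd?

Dae-won holds 27% of Sable, so Dae-won controls Sable.
Sable and Dae-won together hold 8% + 67% = 75% of Ardent, so Dae-won controls Ardent.

Yes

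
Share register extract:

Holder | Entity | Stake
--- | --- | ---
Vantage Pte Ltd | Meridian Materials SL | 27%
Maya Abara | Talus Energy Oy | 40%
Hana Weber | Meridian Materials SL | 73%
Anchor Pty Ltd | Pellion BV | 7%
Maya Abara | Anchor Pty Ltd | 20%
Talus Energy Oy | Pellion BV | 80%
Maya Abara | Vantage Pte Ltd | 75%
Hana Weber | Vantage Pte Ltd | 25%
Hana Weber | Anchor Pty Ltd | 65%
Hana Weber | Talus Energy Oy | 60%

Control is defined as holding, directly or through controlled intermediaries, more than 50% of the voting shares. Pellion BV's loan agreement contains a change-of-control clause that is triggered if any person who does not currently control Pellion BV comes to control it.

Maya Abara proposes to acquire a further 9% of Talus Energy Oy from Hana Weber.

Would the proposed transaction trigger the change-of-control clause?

No

The purchase adds only to Maya's holdings (Hana's stake shrinks), so Maya is the only person who could newly come to control Pellion.
Maya holds 75% of Vantage, so Maya controls Vantage.
Neither Maya nor any entity Maya controls holds any voting interest in Pellion.
So before the transaction, Maya does not control Pellion.
After the purchase, Maya's direct stake in Talus rises to 40% + 9% = 49%, and Hana's stake falls to 51%.
Maya's side now holds 49% of Talus, not > 50%, so Maya still does not control Talus.
After the transaction, neither Maya nor any entity Maya controls holds a voting interest in Pellion, so Maya still does not control it.
No new person acquires control, so the clause is not triggered.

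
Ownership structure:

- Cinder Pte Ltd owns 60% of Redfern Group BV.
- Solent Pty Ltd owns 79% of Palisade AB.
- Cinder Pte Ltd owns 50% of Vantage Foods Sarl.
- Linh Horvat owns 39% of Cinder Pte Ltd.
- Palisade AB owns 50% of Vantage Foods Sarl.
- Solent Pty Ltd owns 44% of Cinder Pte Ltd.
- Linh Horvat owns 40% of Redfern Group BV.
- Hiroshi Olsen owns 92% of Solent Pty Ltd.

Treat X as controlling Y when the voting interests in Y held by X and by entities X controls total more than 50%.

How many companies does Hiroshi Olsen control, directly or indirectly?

2

Hiroshi holds 92% of Solent, so Hiroshi controls Solent.
Solent holds 79% of Palisade, so Hiroshi controls Palisade.
No other company's threshold is met.
Hiroshi controls 2 companies.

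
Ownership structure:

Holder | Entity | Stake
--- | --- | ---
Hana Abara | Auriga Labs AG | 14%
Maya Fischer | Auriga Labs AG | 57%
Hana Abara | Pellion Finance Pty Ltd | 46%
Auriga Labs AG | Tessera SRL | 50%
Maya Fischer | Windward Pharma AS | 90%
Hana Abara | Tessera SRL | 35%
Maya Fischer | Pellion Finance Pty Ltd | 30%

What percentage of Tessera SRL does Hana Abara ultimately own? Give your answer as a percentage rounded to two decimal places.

42.00%

Hana reaches Tessera along 2 paths.
Direct stake: 35% = 35%.
Via Auriga: 14% × 50% = 7%.
Total: 35% + 7% = 42%.
Rounded: 42.00%.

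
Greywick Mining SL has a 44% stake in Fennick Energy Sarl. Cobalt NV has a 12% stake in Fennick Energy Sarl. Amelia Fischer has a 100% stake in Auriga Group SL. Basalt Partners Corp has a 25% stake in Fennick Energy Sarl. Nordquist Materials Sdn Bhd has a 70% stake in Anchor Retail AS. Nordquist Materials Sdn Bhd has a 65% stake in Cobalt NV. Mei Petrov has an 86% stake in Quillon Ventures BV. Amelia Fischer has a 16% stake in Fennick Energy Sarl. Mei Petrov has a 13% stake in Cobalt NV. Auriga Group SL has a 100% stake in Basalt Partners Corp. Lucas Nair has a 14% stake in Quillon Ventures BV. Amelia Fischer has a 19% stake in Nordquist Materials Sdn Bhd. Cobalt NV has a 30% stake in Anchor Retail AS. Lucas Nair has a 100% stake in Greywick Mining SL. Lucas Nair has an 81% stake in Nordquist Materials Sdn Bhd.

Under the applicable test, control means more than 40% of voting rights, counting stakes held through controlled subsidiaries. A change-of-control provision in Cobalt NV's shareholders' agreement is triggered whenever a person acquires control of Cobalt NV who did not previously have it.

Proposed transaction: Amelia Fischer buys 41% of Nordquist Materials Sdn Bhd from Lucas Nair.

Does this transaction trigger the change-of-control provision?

Yes

The purchase adds only to Amelia's holdings (Lucas's stake shrinks), so Amelia is the only person who could newly come to control Cobalt.
Amelia holds 100% of Auriga, so Amelia controls Auriga.
Auriga holds 100% of Basalt, so Amelia controls Basalt.
Basalt and Amelia together hold 25% + 16% = 41% of Fennick, so Amelia controls Fennick.
Neither Amelia nor any entity Amelia controls holds any voting interest in Cobalt.
So before the transaction, Amelia does not control Cobalt.
After the purchase, Amelia's direct stake in Nordquist rises to 19% + 41% = 60%, and Lucas's stake falls to 40%.
Amelia holds 60% of Nordquist, so Amelia controls Nordquist.
Nordquist holds 65% of Cobalt, so Amelia controls Cobalt.
Amelia did not control Cobalt before and does after, so the clause is triggered.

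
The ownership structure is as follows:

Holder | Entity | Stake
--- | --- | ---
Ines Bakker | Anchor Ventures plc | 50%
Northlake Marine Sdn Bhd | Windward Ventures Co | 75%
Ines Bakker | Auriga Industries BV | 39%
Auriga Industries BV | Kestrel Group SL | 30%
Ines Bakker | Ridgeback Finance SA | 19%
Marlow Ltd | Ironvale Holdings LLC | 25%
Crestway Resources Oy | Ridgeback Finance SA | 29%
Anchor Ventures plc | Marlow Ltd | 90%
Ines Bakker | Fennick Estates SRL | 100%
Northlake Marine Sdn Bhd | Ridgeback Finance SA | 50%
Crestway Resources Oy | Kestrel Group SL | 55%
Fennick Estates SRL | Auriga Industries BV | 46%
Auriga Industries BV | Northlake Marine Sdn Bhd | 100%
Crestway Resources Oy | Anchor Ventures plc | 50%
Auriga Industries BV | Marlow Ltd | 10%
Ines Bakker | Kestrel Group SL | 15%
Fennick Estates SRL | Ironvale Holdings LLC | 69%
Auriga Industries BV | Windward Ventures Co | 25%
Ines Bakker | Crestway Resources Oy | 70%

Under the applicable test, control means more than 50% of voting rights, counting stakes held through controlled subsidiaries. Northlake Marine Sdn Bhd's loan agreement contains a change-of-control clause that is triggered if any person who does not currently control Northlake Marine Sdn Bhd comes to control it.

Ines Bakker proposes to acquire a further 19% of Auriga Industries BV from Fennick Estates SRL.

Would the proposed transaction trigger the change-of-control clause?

No

The purchase adds only to Ines's holdings (Fennick's stake shrinks), so Ines is the only person who could newly come to control Northlake.
Ines holds 100% of Fennick, so Ines controls Fennick.
Fennick and Ines together hold 46% + 39% = 85% of Auriga, so Ines controls Auriga.
Auriga holds 100% of Northlake, so Ines controls Northlake.
So Ines already controls Northlake before the transaction.
After the purchase, Ines's direct stake in Auriga rises to 39% + 19% = 58%, and Fennick's stake falls to 27%.
Ines controlled Northlake already, so this is not a new person acquiring control; every other person's position is unchanged or reduced.
No new person acquires control, so the clause is not triggered.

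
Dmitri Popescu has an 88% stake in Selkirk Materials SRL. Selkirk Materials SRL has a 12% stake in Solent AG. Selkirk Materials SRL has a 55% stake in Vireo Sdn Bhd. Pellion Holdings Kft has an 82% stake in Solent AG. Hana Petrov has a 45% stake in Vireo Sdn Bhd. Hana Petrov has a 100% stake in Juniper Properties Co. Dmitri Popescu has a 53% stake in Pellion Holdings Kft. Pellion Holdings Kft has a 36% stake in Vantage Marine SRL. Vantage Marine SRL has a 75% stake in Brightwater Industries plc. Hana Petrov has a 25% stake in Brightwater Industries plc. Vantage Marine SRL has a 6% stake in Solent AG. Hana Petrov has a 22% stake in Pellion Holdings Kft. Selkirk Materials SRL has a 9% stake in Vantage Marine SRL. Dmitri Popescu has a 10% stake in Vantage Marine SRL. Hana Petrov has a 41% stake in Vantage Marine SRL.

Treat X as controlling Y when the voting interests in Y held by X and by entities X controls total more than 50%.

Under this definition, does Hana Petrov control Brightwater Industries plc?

No

Hana holds 100% of Juniper, so Hana controls Juniper.
In Brightwater, Hana's side holds only 25%, not > 50%.
So Hana does not control Brightwater.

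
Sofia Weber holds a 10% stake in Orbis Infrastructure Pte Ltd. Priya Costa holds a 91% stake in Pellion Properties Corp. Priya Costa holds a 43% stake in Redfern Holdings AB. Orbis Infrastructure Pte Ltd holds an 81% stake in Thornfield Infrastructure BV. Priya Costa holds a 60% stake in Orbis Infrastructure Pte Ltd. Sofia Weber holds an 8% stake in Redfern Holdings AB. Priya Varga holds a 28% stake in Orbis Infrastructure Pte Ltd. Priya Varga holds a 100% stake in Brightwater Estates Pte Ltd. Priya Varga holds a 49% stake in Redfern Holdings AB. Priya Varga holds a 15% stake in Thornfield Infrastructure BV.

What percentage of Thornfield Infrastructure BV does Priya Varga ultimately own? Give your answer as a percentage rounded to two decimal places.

37.68%

Priya Varga reaches Thornfield along 2 paths.
Via Orbis: 28% × 81% = 22.68%.
Direct stake: 15% = 15%.
Total: 22.68% + 15% = 37.68%.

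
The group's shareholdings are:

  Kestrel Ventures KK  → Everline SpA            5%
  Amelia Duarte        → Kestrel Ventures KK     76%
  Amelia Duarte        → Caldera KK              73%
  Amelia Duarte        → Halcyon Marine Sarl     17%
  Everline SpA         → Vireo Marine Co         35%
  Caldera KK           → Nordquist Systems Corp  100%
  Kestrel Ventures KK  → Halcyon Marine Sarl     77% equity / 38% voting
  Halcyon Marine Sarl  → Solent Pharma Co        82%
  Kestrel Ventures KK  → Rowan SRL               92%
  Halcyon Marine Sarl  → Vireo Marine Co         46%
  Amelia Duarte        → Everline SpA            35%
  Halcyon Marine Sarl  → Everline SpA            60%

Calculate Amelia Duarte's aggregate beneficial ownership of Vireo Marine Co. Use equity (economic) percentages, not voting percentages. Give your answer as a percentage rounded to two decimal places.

64.18%

Amelia reaches Vireo along 6 paths.
Via Kestrel → Halcyon: 76% × 77% × 46% = 26.9192%.
Via Halcyon: 17% × 46% = 7.82%.
Via Kestrel → Halcyon → Everline: 76% × 77% × 60% × 35% = 12.2892%.
Via Halcyon → Everline: 17% × 60% × 35% = 3.57%.
Via Everline: 35% × 35% = 12.25%.
Via Kestrel → Everline: 76% × 5% × 35% = 1.33%.
Total: 26.9192% + 7.82% + 12.2892% + 3.57% + 12.25% + 1.33% = 64.1784%.
Rounded: 64.18%.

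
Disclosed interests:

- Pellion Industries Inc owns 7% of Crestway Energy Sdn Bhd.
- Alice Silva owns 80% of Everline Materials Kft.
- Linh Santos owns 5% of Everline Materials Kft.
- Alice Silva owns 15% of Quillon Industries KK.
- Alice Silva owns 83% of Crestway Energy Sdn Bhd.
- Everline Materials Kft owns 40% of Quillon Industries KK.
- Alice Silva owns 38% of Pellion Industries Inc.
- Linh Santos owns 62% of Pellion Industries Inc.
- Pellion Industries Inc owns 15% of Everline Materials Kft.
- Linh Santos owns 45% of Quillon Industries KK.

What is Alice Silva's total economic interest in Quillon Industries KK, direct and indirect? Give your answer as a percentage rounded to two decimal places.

49.28%

Alice reaches Quillon along 3 paths.
Direct stake: 15% = 15%.
Via Everline: 80% × 40% = 32%.
Via Pellion → Everline: 38% × 15% × 40% = 2.28%.
Total: 15% + 32% + 2.28% = 49.28%.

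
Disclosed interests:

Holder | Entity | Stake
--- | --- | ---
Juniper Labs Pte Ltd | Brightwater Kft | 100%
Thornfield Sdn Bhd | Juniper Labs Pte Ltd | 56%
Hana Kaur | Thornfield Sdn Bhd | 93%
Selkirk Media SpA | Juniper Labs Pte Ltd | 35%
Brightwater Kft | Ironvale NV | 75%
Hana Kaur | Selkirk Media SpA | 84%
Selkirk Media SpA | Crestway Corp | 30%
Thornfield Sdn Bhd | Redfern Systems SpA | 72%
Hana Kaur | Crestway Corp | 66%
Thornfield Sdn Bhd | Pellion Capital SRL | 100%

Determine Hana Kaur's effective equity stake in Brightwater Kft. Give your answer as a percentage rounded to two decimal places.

81.48%

Hana reaches Brightwater along 2 paths.
Via Thornfield → Juniper: 93% × 56% × 100% = 52.08%.
Via Selkirk → Juniper: 84% × 35% × 100% = 29.4%.
Total: 52.08% + 29.4% = 81.48%.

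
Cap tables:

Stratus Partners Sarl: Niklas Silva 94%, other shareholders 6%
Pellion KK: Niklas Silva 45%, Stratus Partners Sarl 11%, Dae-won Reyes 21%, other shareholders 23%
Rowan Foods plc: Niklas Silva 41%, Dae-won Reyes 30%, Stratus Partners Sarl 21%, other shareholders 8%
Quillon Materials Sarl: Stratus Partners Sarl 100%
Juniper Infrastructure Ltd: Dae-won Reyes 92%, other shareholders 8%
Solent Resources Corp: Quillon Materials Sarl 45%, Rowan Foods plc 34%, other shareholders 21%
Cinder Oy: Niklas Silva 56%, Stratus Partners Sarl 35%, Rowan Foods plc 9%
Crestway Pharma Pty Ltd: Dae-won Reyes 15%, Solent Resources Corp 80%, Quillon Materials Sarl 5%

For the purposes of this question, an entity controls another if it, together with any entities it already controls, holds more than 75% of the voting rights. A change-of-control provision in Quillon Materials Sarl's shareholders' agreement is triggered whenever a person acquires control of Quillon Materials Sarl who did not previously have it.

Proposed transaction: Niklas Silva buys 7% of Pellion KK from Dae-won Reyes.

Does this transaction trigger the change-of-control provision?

No

The purchase adds only to Niklas's holdings (Dae-won's stake shrinks), so Niklas is the only person who could newly come to control Quillon.
Niklas holds 94% of Stratus, so Niklas controls Stratus.
Stratus holds 100% of Quillon, so Niklas controls Quillon.
So Niklas already controls Quillon before the transaction.
After the purchase, Niklas's direct stake in Pellion rises to 45% + 7% = 52%, and Dae-won's stake falls to 14%.
Niklas controlled Quillon already, so this is not a new person acquiring control; every other person's position is unchanged or reduced.
No new person acquires control, so the clause is not triggered.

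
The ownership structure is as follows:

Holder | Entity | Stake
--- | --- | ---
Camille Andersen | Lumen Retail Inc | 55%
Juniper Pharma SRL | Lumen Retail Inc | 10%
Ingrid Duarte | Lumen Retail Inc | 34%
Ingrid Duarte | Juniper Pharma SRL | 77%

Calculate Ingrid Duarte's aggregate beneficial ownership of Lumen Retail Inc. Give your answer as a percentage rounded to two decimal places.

Ingrid reaches Lumen along 2 paths.
Direct stake: 34% = 34%.
Via Juniper: 77% × 10% = 7.7%.
Total: 34% + 7.7% = 41.7%.
Rounded: 41.70%.

41.70%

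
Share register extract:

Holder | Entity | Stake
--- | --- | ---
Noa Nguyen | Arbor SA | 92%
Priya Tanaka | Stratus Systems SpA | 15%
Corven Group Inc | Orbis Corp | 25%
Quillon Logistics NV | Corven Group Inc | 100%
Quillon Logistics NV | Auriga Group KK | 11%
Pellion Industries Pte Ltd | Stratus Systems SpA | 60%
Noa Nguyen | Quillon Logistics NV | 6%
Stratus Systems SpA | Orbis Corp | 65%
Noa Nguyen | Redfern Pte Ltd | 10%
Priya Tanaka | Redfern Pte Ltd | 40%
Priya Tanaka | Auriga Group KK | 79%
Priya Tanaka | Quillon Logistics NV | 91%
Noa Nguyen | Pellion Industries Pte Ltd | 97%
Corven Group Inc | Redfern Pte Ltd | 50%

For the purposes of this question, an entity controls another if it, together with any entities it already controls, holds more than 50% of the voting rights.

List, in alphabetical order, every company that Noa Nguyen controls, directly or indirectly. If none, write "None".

Arbor SA, Orbis Corp, Pellion Industries Pte Ltd, Stratus Systems SpA

Noa holds 97% of Pellion, so Noa controls Pellion.
Pellion holds 60% of Stratus, so Noa controls Stratus.
Stratus holds 65% of Orbis, so Noa controls Orbis.
Noa holds 92% of Arbor, so Noa controls Arbor.
No other company's threshold is met.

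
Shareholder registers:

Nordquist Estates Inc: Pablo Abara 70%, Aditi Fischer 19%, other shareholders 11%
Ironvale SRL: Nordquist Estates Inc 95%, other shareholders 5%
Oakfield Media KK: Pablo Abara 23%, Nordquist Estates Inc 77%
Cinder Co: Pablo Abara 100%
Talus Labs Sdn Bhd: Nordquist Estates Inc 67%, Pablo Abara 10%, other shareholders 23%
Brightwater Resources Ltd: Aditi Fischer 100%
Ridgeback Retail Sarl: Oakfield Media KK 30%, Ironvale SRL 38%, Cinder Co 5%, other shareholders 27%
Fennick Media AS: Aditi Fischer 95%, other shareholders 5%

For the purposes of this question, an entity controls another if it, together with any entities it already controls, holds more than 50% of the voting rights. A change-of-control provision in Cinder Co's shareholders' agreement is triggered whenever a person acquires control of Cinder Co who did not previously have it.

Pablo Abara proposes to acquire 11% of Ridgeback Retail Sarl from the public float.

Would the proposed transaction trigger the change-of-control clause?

The purchase changes only Pablo's holdings, so Pablo is the only person who could newly come to control Cinder.
Pablo holds 100% of Cinder, so Pablo controls Cinder.
So Pablo already controls Cinder before the transaction.
After the purchase, Pablo holds 11% of Ridgeback directly.
Pablo controlled Cinder already, so this is not a new person acquiring control; every other person's position is unchanged or reduced.
No new person acquires control, so the clause is not triggered.

No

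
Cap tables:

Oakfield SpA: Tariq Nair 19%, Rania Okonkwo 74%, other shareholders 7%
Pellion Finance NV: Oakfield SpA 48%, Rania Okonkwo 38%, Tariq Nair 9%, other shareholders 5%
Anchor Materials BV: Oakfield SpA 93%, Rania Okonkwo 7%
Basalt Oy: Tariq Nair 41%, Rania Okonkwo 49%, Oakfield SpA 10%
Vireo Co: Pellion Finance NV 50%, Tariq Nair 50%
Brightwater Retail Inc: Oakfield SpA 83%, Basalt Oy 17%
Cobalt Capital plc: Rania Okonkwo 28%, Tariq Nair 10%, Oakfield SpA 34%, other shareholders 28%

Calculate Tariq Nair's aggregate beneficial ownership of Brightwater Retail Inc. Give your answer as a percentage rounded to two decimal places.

23.06%

Tariq reaches Brightwater along 3 paths.
Via Oakfield: 19% × 83% = 15.77%.
Via Basalt: 41% × 17% = 6.97%.
Via Oakfield → Basalt: 19% × 10% × 17% = 0.323%.
Total: 15.77% + 6.97% + 0.323% = 23.063%.
Rounded: 23.06%.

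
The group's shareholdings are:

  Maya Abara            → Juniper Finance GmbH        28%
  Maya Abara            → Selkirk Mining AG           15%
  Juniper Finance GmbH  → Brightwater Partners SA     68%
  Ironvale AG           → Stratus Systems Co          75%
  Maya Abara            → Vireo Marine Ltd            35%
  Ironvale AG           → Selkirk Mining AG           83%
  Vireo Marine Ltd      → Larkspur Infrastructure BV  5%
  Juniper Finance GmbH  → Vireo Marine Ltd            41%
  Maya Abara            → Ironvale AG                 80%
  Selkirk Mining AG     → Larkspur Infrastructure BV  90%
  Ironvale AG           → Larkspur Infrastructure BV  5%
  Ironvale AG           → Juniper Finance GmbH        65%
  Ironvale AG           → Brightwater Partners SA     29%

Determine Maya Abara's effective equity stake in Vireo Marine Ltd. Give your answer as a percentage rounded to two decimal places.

Maya reaches Vireo along 3 paths.
Via Ironvale → Juniper: 80% × 65% × 41% = 21.32%.
Via Juniper: 28% × 41% = 11.48%.
Direct stake: 35% = 35%.
Total: 21.32% + 11.48% + 35% = 67.8%.
Rounded: 67.80%.

67.80%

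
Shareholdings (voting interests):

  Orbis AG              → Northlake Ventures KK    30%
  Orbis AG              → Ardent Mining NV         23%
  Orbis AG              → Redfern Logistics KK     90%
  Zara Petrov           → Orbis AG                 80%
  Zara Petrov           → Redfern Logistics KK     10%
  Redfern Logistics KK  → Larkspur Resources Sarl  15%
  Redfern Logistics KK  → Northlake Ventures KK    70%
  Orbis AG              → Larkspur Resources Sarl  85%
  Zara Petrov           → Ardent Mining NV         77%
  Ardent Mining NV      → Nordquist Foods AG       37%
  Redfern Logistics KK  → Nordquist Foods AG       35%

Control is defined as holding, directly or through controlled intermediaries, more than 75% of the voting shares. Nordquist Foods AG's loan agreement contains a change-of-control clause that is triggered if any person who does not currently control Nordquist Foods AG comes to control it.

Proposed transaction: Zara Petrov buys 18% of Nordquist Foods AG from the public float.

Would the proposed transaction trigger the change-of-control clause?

Yes

The purchase changes only Zara's holdings, so Zara is the only person who could newly come to control Nordquist.
Zara holds 80% of Orbis, so Zara controls Orbis.
Orbis and Zara together hold 90% + 10% = 100% of Redfern, so Zara controls Redfern.
Orbis and Zara together hold 23% + 77% = 100% of Ardent, so Zara controls Ardent.
Orbis and Redfern together hold 30% + 70% = 100% of Northlake, so Zara controls Northlake.
Redfern and Orbis together hold 15% + 85% = 100% of Larkspur, so Zara controls Larkspur.
In Nordquist, Zara's side holds only 35% + 37% = 72%, not > 75%.
So before the transaction, Zara does not control Nordquist.
After the purchase, Zara holds 18% of Nordquist directly.
Redfern and Ardent and Zara together hold 35% + 37% + 18% = 90% of Nordquist, so Zara controls Nordquist.
Zara did not control Nordquist before and does after, so the clause is triggered.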